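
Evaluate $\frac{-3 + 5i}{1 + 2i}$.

Multiply numerator and denominator by conjugate (1 - 2i):
= (-3 + 5i)(1 - 2i) / (1^2 + 2^2)
= (7 + 11i) / 5
= 7/5 + (11/5)i


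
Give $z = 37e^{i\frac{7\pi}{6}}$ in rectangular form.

a = r cos θ = 37 * -sqrt(3)/2 = -37*sqrt(3)/2
b = r sin θ = 37 * -1/2 = -37/2
z = -37*sqrt(3)/2 - (37/2)i


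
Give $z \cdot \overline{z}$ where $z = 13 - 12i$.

z * conjugate(z) = |z|^2 = a^2 + b^2
= 13^2 + (-12)^2 = 313


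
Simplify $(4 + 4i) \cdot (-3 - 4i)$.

(a1*a2 - b1*b2) + (a1*b2 + b1*a2)i
= (-12 - (-16)) + (-16 + (-12))i
= 4 - 28i


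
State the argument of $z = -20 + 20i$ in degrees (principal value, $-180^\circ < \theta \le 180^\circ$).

θ = arctan(b/a) = arctan(20/-20) (quadrant-adjusted) = 135°


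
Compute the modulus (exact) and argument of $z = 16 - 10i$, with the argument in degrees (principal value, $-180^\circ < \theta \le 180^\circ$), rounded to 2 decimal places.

|z| = sqrt(16^2 + (-10)^2) = sqrt(356)
arg(z) = arctan(b/a) = arctan(-10/16) (quadrant-adjusted) = -32.01°


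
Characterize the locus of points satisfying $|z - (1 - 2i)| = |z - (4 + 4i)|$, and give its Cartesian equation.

|z - z1| = |z - z2| means z is equidistant from z1 and z2,
i.e. the perpendicular bisector of the segment from (1, -2) to (4, 4) (midpoint (5/2, 1)).
With z = x + yi, square both sides:
(x - 1)^2 + (y - (-2))^2 = (x - 4)^2 + (y - 4)^2
The x^2 and y^2 terms cancel: 6x + 12y = 32 - 5 = 27
Simplify: 2x + 4y = 9
Locus: Perpendicular bisector of the segment from (1, -2) to (4, 4): the line 2x + 4y = 9


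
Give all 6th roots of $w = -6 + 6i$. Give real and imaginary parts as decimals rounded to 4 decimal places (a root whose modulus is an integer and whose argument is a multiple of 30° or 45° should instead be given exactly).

|w| = sqrt(72) ≈ 8.485281, arg(w) = 135°
Root modulus = sqrt(72)^(1/6) ≈ 1.428163
Root arguments: θ_k = (135° + 360°k)/6 for k = 0, 1, ..., 5
Compute each root as (root modulus)(cos θ_k + i sin θ_k) using full-precision intermediates, then round to 4 decimal places.
Roots: 1.3195 + 0.5465i, 0.1864 + 1.4159i, -1.1330 + 0.8694i, -1.3195 - 0.5465i, -0.1864 - 1.4159i, 1.1330 - 0.8694i


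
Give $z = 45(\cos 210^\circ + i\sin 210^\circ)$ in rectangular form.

a = r cos θ = 45 * -sqrt(3)/2 = -45*sqrt(3)/2
b = r sin θ = 45 * -1/2 = -45/2
z = -45*sqrt(3)/2 - (45/2)i


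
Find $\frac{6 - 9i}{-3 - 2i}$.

Multiply numerator and denominator by conjugate (-3 + 2i):
= (6 - 9i)(-3 + 2i) / ((-3)^2 + (-2)^2)
= (39i) / 13
= 3i


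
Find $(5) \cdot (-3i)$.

(a1*a2 - b1*b2) + (a1*b2 + b1*a2)i
= (0 - 0) + (-15 + 0)i
= -15i


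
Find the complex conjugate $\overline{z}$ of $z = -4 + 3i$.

If z = a + bi, then conjugate(z) = a - bi
conjugate(-4 + 3i) = -4 - 3i


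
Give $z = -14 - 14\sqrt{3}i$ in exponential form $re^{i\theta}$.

r = |z| = sqrt((-14)^2 + (-14*sqrt(3))^2) = sqrt(196 + 588) = sqrt(784) = 28
θ = arctan(b/a) = arctan(-24.2487/-14) (quadrant-adjusted) = -120° = -2π/3
z = 28e^(-i*2π/3)


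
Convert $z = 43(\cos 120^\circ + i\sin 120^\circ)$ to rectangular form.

a = r cos θ = 43 * -1/2 = -43/2
b = r sin θ = 43 * sqrt(3)/2 = 43*sqrt(3)/2
z = -43/2 + (43*sqrt(3)/2)i


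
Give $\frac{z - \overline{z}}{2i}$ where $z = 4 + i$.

z - conjugate(z) = 2bi
(z - conjugate(z))/(2i) = 2bi/(2i) = b = 1


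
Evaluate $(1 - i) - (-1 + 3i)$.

(1 - (-1)) + (-1 - 3)i = 2 - 4i


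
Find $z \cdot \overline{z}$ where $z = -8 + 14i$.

z * conjugate(z) = |z|^2 = a^2 + b^2
= (-8)^2 + 14^2 = 260


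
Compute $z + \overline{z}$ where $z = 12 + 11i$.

z + conjugate(z) = (a + bi) + (a - bi) = 2a
= 2 * 12 = 24


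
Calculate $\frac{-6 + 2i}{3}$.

Divisor is real, so divide each part by 3:
= -2 + (2/3)i


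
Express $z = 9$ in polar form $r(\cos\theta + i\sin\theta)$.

r = |z| = sqrt(a^2 + b^2) = sqrt((9)^2 + (0)^2) = sqrt(81 + 0) = sqrt(81) = 9
b = 0 and a > 0, so z lies on the positive real axis: θ = 0°
z = 9(cos 0° + i sin 0°)


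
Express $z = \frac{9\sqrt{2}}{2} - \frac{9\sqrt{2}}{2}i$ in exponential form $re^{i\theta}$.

r = |z| = sqrt((9*sqrt(2)/2)^2 + (-9*sqrt(2)/2)^2) = sqrt(81/2 + 81/2) = sqrt(81) = 9
θ = arctan(b/a) = arctan(-6.364/6.364) (quadrant-adjusted) = -45° = -π/4
z = 9e^(-i*π/4)


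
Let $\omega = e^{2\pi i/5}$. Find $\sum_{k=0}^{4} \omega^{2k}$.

Let ζ = ω^2 = e^(2πi·2/5). Since 5 ∤ 2, ζ ≠ 1.
Sum = Σ_{k=0}^{4} ζ^k = (ζ^5 - 1)/(ζ - 1) = (ω^{2·5} - 1)/(ζ - 1) = (1 - 1)/(ζ - 1) = 0


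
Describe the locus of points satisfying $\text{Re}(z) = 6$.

Re(z) = x where z = x + yi; the equation x = 6 is satisfied by all points with that x-coordinate
Locus: Vertical line x = 6


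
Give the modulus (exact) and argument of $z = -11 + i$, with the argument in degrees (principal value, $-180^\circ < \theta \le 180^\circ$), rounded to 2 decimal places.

|z| = sqrt((-11)^2 + 1^2) = sqrt(122)
arg(z) = arctan(b/a) = arctan(1/-11) (quadrant-adjusted) = 174.81°


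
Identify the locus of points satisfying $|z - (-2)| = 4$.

|z - z0| = r describes a circle centered at z0 with radius r
Here z0 = -2 and r = 4
Locus: Circle centered at (-2, 0) with radius 4


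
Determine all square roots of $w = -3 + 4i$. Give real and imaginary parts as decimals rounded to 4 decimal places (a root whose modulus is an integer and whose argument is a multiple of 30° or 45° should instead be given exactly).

|w| = 5, arg(w) ≈ 126.869898°
Root modulus = 5^(1/2) ≈ 2.236068
Root arguments: θ_k = (arg(w) + 360°k)/2 for k = 0, 1, ..., 1
Compute each root as (root modulus)(cos θ_k + i sin θ_k) using full-precision intermediates, then round to 4 decimal places.
Roots: 1.0000 + 2.0000i, -1.0000 - 2.0000i


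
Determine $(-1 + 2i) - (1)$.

(-1 - 1) + (2 - 0)i = -2 + 2i


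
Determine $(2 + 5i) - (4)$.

(2 - 4) + (5 - 0)i = -2 + 5i


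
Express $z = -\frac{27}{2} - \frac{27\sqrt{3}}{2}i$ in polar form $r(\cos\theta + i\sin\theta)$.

r = |z| = sqrt(a^2 + b^2) = sqrt((-27/2)^2 + (-27*sqrt(3)/2)^2) = sqrt(729/4 + 2187/4) = sqrt(729) = 27
θ = arctan(b/a) = arctan(-23.3827/-13.5) (quadrant-adjusted) = 240°
z = 27(cos 240° + i sin 240°)


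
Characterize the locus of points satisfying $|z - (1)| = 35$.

|z - z0| = r describes a circle centered at z0 with radius r
Here z0 = 1 and r = 35
Locus: Circle centered at (1, 0) with radius 35


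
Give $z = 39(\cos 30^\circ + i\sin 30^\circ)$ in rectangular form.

a = r cos θ = 39 * sqrt(3)/2 = 39*sqrt(3)/2
b = r sin θ = 39 * 1/2 = 39/2
z = 39*sqrt(3)/2 + (39/2)i


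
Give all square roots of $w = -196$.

|w| = 196, arg(w) = 180°
Root modulus = 196^(1/2) = 14
Root arguments: θ_k = (180° + 360°k)/2 for k = 0, 1, ..., 1
Roots: 14i, -14i


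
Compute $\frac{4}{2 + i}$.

Multiply numerator and denominator by conjugate (2 - i):
= (4)(2 - i) / (2^2 + 1^2)
= (8 - 4i) / 5
= 8/5 - (4/5)i


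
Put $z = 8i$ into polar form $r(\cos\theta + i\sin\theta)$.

r = |z| = sqrt(a^2 + b^2) = sqrt((0)^2 + (8)^2) = sqrt(0 + 64) = sqrt(64) = 8
a = 0 and b > 0, so z lies on the positive imaginary axis: θ = 90°
z = 8(cos 90° + i sin 90°)


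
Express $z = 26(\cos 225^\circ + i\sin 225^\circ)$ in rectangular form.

a = r cos θ = 26 * -sqrt(2)/2 = -13*sqrt(2)
b = r sin θ = 26 * -sqrt(2)/2 = -13*sqrt(2)
z = -13*sqrt(2) - 13*sqrt(2)i


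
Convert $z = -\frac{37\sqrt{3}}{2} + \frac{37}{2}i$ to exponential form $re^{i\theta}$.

r = |z| = sqrt((-37*sqrt(3)/2)^2 + (37/2)^2) = sqrt(4107/4 + 1369/4) = sqrt(1369) = 37
θ = arctan(b/a) = arctan(18.5/-32.0429) (quadrant-adjusted) = 150° = 5π/6
z = 37e^(i*5π/6)


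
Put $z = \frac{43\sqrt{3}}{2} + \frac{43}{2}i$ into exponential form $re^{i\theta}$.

r = |z| = sqrt((43*sqrt(3)/2)^2 + (43/2)^2) = sqrt(5547/4 + 1849/4) = sqrt(1849) = 43
θ = arctan(b/a) = arctan(21.5/37.2391) (quadrant-adjusted) = 30° = π/6
z = 43e^(i*π/6)


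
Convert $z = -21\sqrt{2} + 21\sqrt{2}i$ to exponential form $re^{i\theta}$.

r = |z| = sqrt((-21*sqrt(2))^2 + (21*sqrt(2))^2) = sqrt(882 + 882) = sqrt(1764) = 42
θ = arctan(b/a) = arctan(29.6985/-29.6985) (quadrant-adjusted) = 135° = 3π/4
z = 42e^(i*3π/4)


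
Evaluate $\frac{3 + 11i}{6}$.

Divisor is real, so divide each part by 6:
= 1/2 + (11/6)i


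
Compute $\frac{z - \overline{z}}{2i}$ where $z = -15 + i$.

z - conjugate(z) = 2bi
(z - conjugate(z))/(2i) = 2bi/(2i) = b = 1


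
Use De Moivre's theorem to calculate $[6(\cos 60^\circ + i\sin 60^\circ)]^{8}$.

By De Moivre: z^n = r^n(cos(nθ) + i sin(nθ))
= 6^8(cos(8*60°) + i sin(8*60°))
= 1679616(cos 120° + i sin 120°)
= -839808 + 839808*sqrt(3)i


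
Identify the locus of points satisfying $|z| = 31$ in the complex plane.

|z| = 31 means sqrt(x^2 + y^2) = 31
This is a circle of radius 31 centered at the origin


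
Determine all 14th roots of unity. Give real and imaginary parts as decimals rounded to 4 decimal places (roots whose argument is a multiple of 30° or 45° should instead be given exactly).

ω_k = e^(2πik/14) = cos(2πk/14) + i sin(2πk/14) for k = 0, 1, ..., 13
Roots: 1, 0.9010 + 0.4339i, 0.6235 + 0.7818i, 0.2225 + 0.9749i, -0.2225 + 0.9749i, -0.6235 + 0.7818i, -0.9010 + 0.4339i, -1, -0.9010 - 0.4339i, -0.6235 - 0.7818i, -0.2225 - 0.9749i, 0.2225 - 0.9749i, 0.6235 - 0.7818i, 0.9010 - 0.4339i


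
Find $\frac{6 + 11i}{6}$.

Divisor is real, so divide each part by 6:
= 1 + (11/6)i


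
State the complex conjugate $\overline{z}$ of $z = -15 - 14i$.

If z = a + bi, then conjugate(z) = a - bi
conjugate(-15 - 14i) = -15 + 14i


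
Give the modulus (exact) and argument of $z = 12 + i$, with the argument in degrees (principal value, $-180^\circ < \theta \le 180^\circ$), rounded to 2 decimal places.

|z| = sqrt(12^2 + 1^2) = sqrt(145)
arg(z) = arctan(b/a) = arctan(1/12) (quadrant-adjusted) = 4.76°


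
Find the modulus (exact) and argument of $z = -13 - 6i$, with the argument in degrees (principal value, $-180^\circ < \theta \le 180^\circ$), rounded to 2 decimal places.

|z| = sqrt((-13)^2 + (-6)^2) = sqrt(205)
arg(z) = arctan(b/a) = arctan(-6/-13) (quadrant-adjusted) = -155.22°


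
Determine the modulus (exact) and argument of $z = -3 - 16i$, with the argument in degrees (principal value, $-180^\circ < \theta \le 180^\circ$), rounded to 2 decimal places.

|z| = sqrt((-3)^2 + (-16)^2) = sqrt(265)
arg(z) = arctan(b/a) = arctan(-16/-3) (quadrant-adjusted) = -100.62°


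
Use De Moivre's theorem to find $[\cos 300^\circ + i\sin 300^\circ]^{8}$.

By De Moivre: z^n = r^n(cos(nθ) + i sin(nθ))
= 1^8(cos(8*300°) + i sin(8*300°))
= 1(cos 240° + i sin 240°)
= -1/2 - (sqrt(3)/2)i


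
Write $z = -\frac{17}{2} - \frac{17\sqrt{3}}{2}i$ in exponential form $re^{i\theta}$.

r = |z| = sqrt((-17/2)^2 + (-17*sqrt(3)/2)^2) = sqrt(289/4 + 867/4) = sqrt(289) = 17
θ = arctan(b/a) = arctan(-14.7224/-8.5) (quadrant-adjusted) = -120° = -2π/3
z = 17e^(-i*2π/3)


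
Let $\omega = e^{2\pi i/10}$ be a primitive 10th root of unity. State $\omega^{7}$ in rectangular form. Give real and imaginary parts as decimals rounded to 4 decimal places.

ω^7 = e^(2πi·7/10) = e^(i·7π/5)
= cos(7π/5) + i sin(7π/5)
= -0.3090 - 0.9511i


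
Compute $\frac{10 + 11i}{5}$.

Divisor is real, so divide each part by 5:
= 2 + (11/5)i


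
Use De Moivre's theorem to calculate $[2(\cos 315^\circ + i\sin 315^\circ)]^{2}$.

By De Moivre: z^n = r^n(cos(nθ) + i sin(nθ))
= 2^2(cos(2*315°) + i sin(2*315°))
= 4(cos 270° + i sin 270°)
= -4i


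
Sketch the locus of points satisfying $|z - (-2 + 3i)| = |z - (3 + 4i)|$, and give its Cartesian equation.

|z - z1| = |z - z2| means z is equidistant from z1 and z2,
i.e. the perpendicular bisector of the segment from (-2, 3) to (3, 4) (midpoint (1/2, 7/2)).
With z = x + yi, square both sides:
(x - (-2))^2 + (y - 3)^2 = (x - 3)^2 + (y - 4)^2
The x^2 and y^2 terms cancel: 10x + 2y = 25 - 13 = 12
Simplify: 5x + y = 6
Locus: Perpendicular bisector of the segment from (-2, 3) to (3, 4): the line 5x + y = 6


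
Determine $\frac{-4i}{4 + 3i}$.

Multiply numerator and denominator by conjugate (4 - 3i):
= (-4i)(4 - 3i) / (4^2 + 3^2)
= (-12 - 16i) / 25
= -12/25 - (16/25)i


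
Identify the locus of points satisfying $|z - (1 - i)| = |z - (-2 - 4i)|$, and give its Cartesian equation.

|z - z1| = |z - z2| means z is equidistant from z1 and z2,
i.e. the perpendicular bisector of the segment from (1, -1) to (-2, -4) (midpoint (-1/2, -5/2)).
With z = x + yi, square both sides:
(x - 1)^2 + (y - (-1))^2 = (x - (-2))^2 + (y - (-4))^2
The x^2 and y^2 terms cancel: -6x + (-6)y = 20 - 2 = 18
Simplify: x + y = -3
Locus: Perpendicular bisector of the segment from (1, -1) to (-2, -4): the line x + y = -3


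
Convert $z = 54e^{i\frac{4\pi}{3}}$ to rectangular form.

a = r cos θ = 54 * -1/2 = -27
b = r sin θ = 54 * -sqrt(3)/2 = -27*sqrt(3)
z = -27 - 27*sqrt(3)i


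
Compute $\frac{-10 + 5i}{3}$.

Divisor is real, so divide each part by 3:
= -10/3 + (5/3)i


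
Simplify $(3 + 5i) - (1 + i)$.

(3 - 1) + (5 - 1)i = 2 + 4i


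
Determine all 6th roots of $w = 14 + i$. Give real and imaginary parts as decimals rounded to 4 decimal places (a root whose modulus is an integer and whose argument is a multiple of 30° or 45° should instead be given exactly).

|w| = sqrt(197) ≈ 14.035669, arg(w) ≈ 4.085617°
Root modulus = sqrt(197)^(1/6) ≈ 1.553122
Root arguments: θ_k = (arg(w) + 360°k)/6 for k = 0, 1, ..., 5
Compute each root as (root modulus)(cos θ_k + i sin θ_k) using full-precision intermediates, then round to 4 decimal places.
Roots: 1.5530 + 0.0185i, 0.7605 + 1.3542i, -0.7925 + 1.3357i, -1.5530 - 0.0185i, -0.7605 - 1.3542i, 0.7925 - 1.3357i


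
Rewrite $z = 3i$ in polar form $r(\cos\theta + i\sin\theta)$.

r = |z| = sqrt(a^2 + b^2) = sqrt((0)^2 + (3)^2) = sqrt(0 + 9) = sqrt(9) = 3
a = 0 and b > 0, so z lies on the positive imaginary axis: θ = 90°
z = 3(cos 90° + i sin 90°)


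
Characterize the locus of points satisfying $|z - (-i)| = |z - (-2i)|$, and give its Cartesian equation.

|z - z1| = |z - z2| means z is equidistant from z1 and z2,
i.e. the perpendicular bisector of the segment from (0, -1) to (0, -2) (midpoint (0, -3/2)).
With z = x + yi, square both sides:
(x - 0)^2 + (y - (-1))^2 = (x - 0)^2 + (y - (-2))^2
The x^2 and y^2 terms cancel: 0x + (-2)y = 4 - 1 = 3
Simplify: y = -3/2
Locus: Perpendicular bisector of the segment from (0, -1) to (0, -2): the line y = -3/2


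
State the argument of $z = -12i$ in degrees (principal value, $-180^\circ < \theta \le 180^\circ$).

a = 0 and b < 0, so z lies on the negative imaginary axis: θ = -90°


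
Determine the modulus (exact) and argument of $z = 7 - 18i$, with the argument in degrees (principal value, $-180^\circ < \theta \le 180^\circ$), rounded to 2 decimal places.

|z| = sqrt(7^2 + (-18)^2) = sqrt(373)
arg(z) = arctan(b/a) = arctan(-18/7) (quadrant-adjusted) = -68.75°


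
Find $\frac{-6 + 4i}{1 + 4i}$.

Multiply numerator and denominator by conjugate (1 - 4i):
= (-6 + 4i)(1 - 4i) / (1^2 + 4^2)
= (10 + 28i) / 17
= 10/17 + (28/17)i


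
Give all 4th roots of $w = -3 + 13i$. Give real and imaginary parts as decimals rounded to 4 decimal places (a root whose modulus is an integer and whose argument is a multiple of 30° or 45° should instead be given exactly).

|w| = sqrt(178) ≈ 13.341664, arg(w) ≈ 102.994617°
Root modulus = sqrt(178)^(1/4) ≈ 1.911184
Root arguments: θ_k = (arg(w) + 360°k)/4 for k = 0, 1, ..., 3
Compute each root as (root modulus)(cos θ_k + i sin θ_k) using full-precision intermediates, then round to 4 decimal places.
Roots: 1.7214 + 0.8303i, -0.8303 + 1.7214i, -1.7214 - 0.8303i, 0.8303 - 1.7214i


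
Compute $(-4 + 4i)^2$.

(a + bi)^2 = a^2 - b^2 + 2abi
= (-4)^2 - 4^2 + 2*(-4)*4i
= -32i


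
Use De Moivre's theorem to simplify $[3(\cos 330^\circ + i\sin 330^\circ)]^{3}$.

By De Moivre: z^n = r^n(cos(nθ) + i sin(nθ))
= 3^3(cos(3*330°) + i sin(3*330°))
= 27(cos 270° + i sin 270°)
= -27i


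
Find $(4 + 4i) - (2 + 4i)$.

(4 - 2) + (4 - 4)i = 2


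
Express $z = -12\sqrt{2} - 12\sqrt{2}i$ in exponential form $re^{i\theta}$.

r = |z| = sqrt((-12*sqrt(2))^2 + (-12*sqrt(2))^2) = sqrt(288 + 288) = sqrt(576) = 24
θ = arctan(b/a) = arctan(-16.9706/-16.9706) (quadrant-adjusted) = -135° = -3π/4
z = 24e^(-i*3π/4)


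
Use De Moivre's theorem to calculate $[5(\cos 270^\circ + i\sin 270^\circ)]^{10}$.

By De Moivre: z^n = r^n(cos(nθ) + i sin(nθ))
= 5^10(cos(10*270°) + i sin(10*270°))
= 9765625(cos 180° + i sin 180°)
= -9765625


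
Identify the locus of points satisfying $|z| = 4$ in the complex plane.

|z| = 4 means sqrt(x^2 + y^2) = 4
This is a circle of radius 4 centered at the origin


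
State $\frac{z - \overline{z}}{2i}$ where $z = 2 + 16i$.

z - conjugate(z) = 2bi
(z - conjugate(z))/(2i) = 2bi/(2i) = b = 16


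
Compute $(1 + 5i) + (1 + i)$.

(1 + 1) + (5 + 1)i = 2 + 6i


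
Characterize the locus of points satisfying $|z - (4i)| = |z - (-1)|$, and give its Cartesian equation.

|z - z1| = |z - z2| means z is equidistant from z1 and z2,
i.e. the perpendicular bisector of the segment from (0, 4) to (-1, 0) (midpoint (-1/2, 2)).
With z = x + yi, square both sides:
(x - 0)^2 + (y - 4)^2 = (x - (-1))^2 + (y - 0)^2
The x^2 and y^2 terms cancel: -2x + (-8)y = 1 - 16 = -15
Simplify: 2x + 8y = 15
Locus: Perpendicular bisector of the segment from (0, 4) to (-1, 0): the line 2x + 8y = 15


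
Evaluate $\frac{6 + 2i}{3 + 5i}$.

Multiply numerator and denominator by conjugate (3 - 5i):
= (6 + 2i)(3 - 5i) / (3^2 + 5^2)
= (28 - 24i) / 34
Divide through by 2: (14 - 12i) / 17
= 14/17 - (12/17)i


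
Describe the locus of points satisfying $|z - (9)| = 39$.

|z - z0| = r describes a circle centered at z0 with radius r
Here z0 = 9 and r = 39
Locus: Circle centered at (9, 0) with radius 39


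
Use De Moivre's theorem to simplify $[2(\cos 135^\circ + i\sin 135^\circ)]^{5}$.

By De Moivre: z^n = r^n(cos(nθ) + i sin(nθ))
= 2^5(cos(5*135°) + i sin(5*135°))
= 32(cos 315° + i sin 315°)
= 16*sqrt(2) - 16*sqrt(2)i


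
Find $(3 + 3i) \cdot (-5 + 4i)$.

(a1*a2 - b1*b2) + (a1*b2 + b1*a2)i
= (-15 - 12) + (12 + (-15))i
= -27 - 3i


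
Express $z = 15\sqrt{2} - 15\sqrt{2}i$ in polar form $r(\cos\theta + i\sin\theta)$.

r = |z| = sqrt(a^2 + b^2) = sqrt((15*sqrt(2))^2 + (-15*sqrt(2))^2) = sqrt(450 + 450) = sqrt(900) = 30
θ = arctan(b/a) = arctan(-21.2132/21.2132) (quadrant-adjusted) = 315°
z = 30(cos 315° + i sin 315°)


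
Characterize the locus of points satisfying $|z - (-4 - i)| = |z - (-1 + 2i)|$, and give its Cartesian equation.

|z - z1| = |z - z2| means z is equidistant from z1 and z2,
i.e. the perpendicular bisector of the segment from (-4, -1) to (-1, 2) (midpoint (-5/2, 1/2)).
With z = x + yi, square both sides:
(x - (-4))^2 + (y - (-1))^2 = (x - (-1))^2 + (y - 2)^2
The x^2 and y^2 terms cancel: 6x + 6y = 5 - 17 = -12
Simplify: x + y = -2
Locus: Perpendicular bisector of the segment from (-4, -1) to (-1, 2): the line x + y = -2


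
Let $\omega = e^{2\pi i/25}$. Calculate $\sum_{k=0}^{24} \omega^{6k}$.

Let ζ = ω^6 = e^(2πi·6/25). Since 25 ∤ 6, ζ ≠ 1.
Sum = Σ_{k=0}^{24} ζ^k = (ζ^25 - 1)/(ζ - 1) = (ω^{6·25} - 1)/(ζ - 1) = (1 - 1)/(ζ - 1) = 0


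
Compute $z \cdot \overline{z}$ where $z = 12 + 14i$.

z * conjugate(z) = |z|^2 = a^2 + b^2
= 12^2 + 14^2 = 340


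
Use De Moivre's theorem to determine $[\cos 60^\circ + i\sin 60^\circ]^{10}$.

By De Moivre: z^n = r^n(cos(nθ) + i sin(nθ))
= 1^10(cos(10*60°) + i sin(10*60°))
= 1(cos 240° + i sin 240°)
= -1/2 - (sqrt(3)/2)i


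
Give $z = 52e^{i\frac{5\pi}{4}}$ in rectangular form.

a = r cos θ = 52 * -sqrt(2)/2 = -26*sqrt(2)
b = r sin θ = 52 * -sqrt(2)/2 = -26*sqrt(2)
z = -26*sqrt(2) - 26*sqrt(2)i


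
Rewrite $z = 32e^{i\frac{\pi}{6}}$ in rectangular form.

a = r cos θ = 32 * sqrt(3)/2 = 16*sqrt(3)
b = r sin θ = 32 * 1/2 = 16
z = 16*sqrt(3) + 16i


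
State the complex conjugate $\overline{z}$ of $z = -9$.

If z = a + bi, then conjugate(z) = a - bi
conjugate(-9) = -9


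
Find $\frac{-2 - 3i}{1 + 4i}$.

Multiply numerator and denominator by conjugate (1 - 4i):
= (-2 - 3i)(1 - 4i) / (1^2 + 4^2)
= (-14 + 5i) / 17
= -14/17 + (5/17)i


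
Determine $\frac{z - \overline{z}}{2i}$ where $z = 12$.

z - conjugate(z) = 2bi
(z - conjugate(z))/(2i) = 2bi/(2i) = b = 0


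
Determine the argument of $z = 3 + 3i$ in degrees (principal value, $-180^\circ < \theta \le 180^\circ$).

θ = arctan(b/a) = arctan(3/3) (quadrant-adjusted) = 45°


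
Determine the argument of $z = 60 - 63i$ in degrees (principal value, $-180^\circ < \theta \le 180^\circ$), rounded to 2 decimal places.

θ = arctan(b/a) = arctan(-63/60) (quadrant-adjusted) = -46.40°


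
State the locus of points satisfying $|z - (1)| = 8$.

|z - z0| = r describes a circle centered at z0 with radius r
Here z0 = 1 and r = 8
Locus: Circle centered at (1, 0) with radius 8


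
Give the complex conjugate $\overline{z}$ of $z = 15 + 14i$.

If z = a + bi, then conjugate(z) = a - bi
conjugate(15 + 14i) = 15 - 14i


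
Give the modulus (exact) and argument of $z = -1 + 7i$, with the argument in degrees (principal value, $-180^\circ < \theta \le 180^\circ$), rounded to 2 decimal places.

|z| = sqrt((-1)^2 + 7^2) = sqrt(50)
arg(z) = arctan(b/a) = arctan(7/-1) (quadrant-adjusted) = 98.13°


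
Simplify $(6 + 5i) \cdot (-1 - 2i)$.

(a1*a2 - b1*b2) + (a1*b2 + b1*a2)i
= (-6 - (-10)) + (-12 + (-5))i
= 4 - 17i


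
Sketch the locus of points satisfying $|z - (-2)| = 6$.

|z - z0| = r describes a circle centered at z0 with radius r
Here z0 = -2 and r = 6
Locus: Circle centered at (-2, 0) with radius 6


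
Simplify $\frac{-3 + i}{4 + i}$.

Multiply numerator and denominator by conjugate (4 - i):
= (-3 + i)(4 - i) / (4^2 + 1^2)
= (-11 + 7i) / 17
= -11/17 + (7/17)i


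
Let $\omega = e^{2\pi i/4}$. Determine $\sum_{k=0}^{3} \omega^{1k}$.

Let ζ = ω^1 = e^(2πi·1/4). Since 4 ∤ 1, ζ ≠ 1.
Sum = Σ_{k=0}^{3} ζ^k = (ζ^4 - 1)/(ζ - 1) = (ω^{1·4} - 1)/(ζ - 1) = (1 - 1)/(ζ - 1) = 0


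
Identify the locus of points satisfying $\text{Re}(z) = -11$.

Re(z) = x where z = x + yi; the equation x = -11 is satisfied by all points with that x-coordinate
Locus: Vertical line x = -11


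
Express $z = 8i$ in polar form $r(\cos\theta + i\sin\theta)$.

r = |z| = sqrt(a^2 + b^2) = sqrt((0)^2 + (8)^2) = sqrt(0 + 64) = sqrt(64) = 8
a = 0 and b > 0, so z lies on the positive imaginary axis: θ = 90°
z = 8(cos 90° + i sin 90°)


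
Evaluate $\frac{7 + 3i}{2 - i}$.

Multiply numerator and denominator by conjugate (2 + i):
= (7 + 3i)(2 + i) / (2^2 + (-1)^2)
= (11 + 13i) / 5
= 11/5 + (13/5)i


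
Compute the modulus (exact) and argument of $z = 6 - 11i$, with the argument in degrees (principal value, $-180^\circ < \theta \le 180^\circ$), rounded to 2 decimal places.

|z| = sqrt(6^2 + (-11)^2) = sqrt(157)
arg(z) = arctan(b/a) = arctan(-11/6) (quadrant-adjusted) = -61.39°


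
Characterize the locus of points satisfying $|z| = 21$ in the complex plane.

|z| = 21 means sqrt(x^2 + y^2) = 21
This is a circle of radius 21 centered at the origin


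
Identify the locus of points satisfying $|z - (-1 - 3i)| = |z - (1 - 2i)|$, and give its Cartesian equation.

|z - z1| = |z - z2| means z is equidistant from z1 and z2,
i.e. the perpendicular bisector of the segment from (-1, -3) to (1, -2) (midpoint (0, -5/2)).
With z = x + yi, square both sides:
(x - (-1))^2 + (y - (-3))^2 = (x - 1)^2 + (y - (-2))^2
The x^2 and y^2 terms cancel: 4x + 2y = 5 - 10 = -5
Simplify: 4x + 2y = -5
Locus: Perpendicular bisector of the segment from (-1, -3) to (1, -2): the line 4x + 2y = -5


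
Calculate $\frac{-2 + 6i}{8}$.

Divisor is real, so divide each part by 8:
= -1/4 + (3/4)i


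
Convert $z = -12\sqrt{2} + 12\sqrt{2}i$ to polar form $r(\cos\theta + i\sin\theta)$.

r = |z| = sqrt(a^2 + b^2) = sqrt((-12*sqrt(2))^2 + (12*sqrt(2))^2) = sqrt(288 + 288) = sqrt(576) = 24
θ = arctan(b/a) = arctan(16.9706/-16.9706) (quadrant-adjusted) = 135°
z = 24(cos 135° + i sin 135°)


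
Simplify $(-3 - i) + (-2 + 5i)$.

(-3 + (-2)) + (-1 + 5)i = -5 + 4i


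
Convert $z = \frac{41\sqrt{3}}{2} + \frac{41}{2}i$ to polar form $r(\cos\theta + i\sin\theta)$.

r = |z| = sqrt(a^2 + b^2) = sqrt((41*sqrt(3)/2)^2 + (41/2)^2) = sqrt(5043/4 + 1681/4) = sqrt(1681) = 41
θ = arctan(b/a) = arctan(20.5/35.507) (quadrant-adjusted) = 30°
z = 41(cos 30° + i sin 30°)


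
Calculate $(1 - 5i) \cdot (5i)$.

(a1*a2 - b1*b2) + (a1*b2 + b1*a2)i
= (0 - (-25)) + (5 + 0)i
= 25 + 5i


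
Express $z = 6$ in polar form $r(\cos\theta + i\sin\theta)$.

r = |z| = sqrt(a^2 + b^2) = sqrt((6)^2 + (0)^2) = sqrt(36 + 0) = sqrt(36) = 6
b = 0 and a > 0, so z lies on the positive real axis: θ = 0°
z = 6(cos 0° + i sin 0°)


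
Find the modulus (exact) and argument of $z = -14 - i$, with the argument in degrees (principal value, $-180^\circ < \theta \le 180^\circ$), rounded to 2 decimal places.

|z| = sqrt((-14)^2 + (-1)^2) = sqrt(197)
arg(z) = arctan(b/a) = arctan(-1/-14) (quadrant-adjusted) = -175.91°


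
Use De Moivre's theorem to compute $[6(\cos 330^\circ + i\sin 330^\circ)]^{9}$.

By De Moivre: z^n = r^n(cos(nθ) + i sin(nθ))
= 6^9(cos(9*330°) + i sin(9*330°))
= 10077696(cos 90° + i sin 90°)
= 10077696i


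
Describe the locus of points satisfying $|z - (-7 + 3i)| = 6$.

|z - z0| = r describes a circle centered at z0 with radius r
Here z0 = -7 + 3i and r = 6
Locus: Circle centered at (-7, 3) with radius 6


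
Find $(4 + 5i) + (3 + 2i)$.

(4 + 3) + (5 + 2)i = 7 + 7i


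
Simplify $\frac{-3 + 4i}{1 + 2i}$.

Multiply numerator and denominator by conjugate (1 - 2i):
= (-3 + 4i)(1 - 2i) / (1^2 + 2^2)
= (5 + 10i) / 5
= 1 + 2i


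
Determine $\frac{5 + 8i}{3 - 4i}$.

Multiply numerator and denominator by conjugate (3 + 4i):
= (5 + 8i)(3 + 4i) / (3^2 + (-4)^2)
= (-17 + 44i) / 25
= -17/25 + (44/25)i


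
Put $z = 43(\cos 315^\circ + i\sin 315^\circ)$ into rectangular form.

a = r cos θ = 43 * sqrt(2)/2 = 43*sqrt(2)/2
b = r sin θ = 43 * -sqrt(2)/2 = -43*sqrt(2)/2
z = 43*sqrt(2)/2 - (43*sqrt(2)/2)i


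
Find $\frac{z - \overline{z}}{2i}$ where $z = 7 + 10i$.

z - conjugate(z) = 2bi
(z - conjugate(z))/(2i) = 2bi/(2i) = b = 10


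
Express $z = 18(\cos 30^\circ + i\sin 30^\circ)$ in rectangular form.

a = r cos θ = 18 * sqrt(3)/2 = 9*sqrt(3)
b = r sin θ = 18 * 1/2 = 9
z = 9*sqrt(3) + 9i


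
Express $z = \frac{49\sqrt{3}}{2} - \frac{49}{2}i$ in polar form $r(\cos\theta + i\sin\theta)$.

r = |z| = sqrt(a^2 + b^2) = sqrt((49*sqrt(3)/2)^2 + (-49/2)^2) = sqrt(7203/4 + 2401/4) = sqrt(2401) = 49
θ = arctan(b/a) = arctan(-24.5/42.4352) (quadrant-adjusted) = 330°
z = 49(cos 330° + i sin 330°)


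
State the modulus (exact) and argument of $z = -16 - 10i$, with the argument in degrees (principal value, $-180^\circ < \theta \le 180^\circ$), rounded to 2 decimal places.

|z| = sqrt((-16)^2 + (-10)^2) = sqrt(356)
arg(z) = arctan(b/a) = arctan(-10/-16) (quadrant-adjusted) = -147.99°


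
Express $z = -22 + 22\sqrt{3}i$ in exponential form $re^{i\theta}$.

r = |z| = sqrt((-22)^2 + (22*sqrt(3))^2) = sqrt(484 + 1452) = sqrt(1936) = 44
θ = arctan(b/a) = arctan(38.1051/-22) (quadrant-adjusted) = 120° = 2π/3
z = 44e^(i*2π/3)


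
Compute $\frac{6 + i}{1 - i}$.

Multiply numerator and denominator by conjugate (1 + i):
= (6 + i)(1 + i) / (1^2 + (-1)^2)
= (5 + 7i) / 2
= 5/2 + (7/2)i


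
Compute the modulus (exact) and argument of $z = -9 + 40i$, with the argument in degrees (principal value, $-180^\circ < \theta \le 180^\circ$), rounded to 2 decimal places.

|z| = sqrt((-9)^2 + 40^2) = 41
arg(z) = arctan(b/a) = arctan(40/-9) (quadrant-adjusted) = 102.68°


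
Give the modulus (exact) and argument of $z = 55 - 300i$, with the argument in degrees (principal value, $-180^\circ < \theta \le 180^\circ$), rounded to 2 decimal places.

|z| = sqrt(55^2 + (-300)^2) = 305
arg(z) = arctan(b/a) = arctan(-300/55) (quadrant-adjusted) = -79.61°


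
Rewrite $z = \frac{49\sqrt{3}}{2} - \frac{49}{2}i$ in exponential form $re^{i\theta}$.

r = |z| = sqrt((49*sqrt(3)/2)^2 + (-49/2)^2) = sqrt(7203/4 + 2401/4) = sqrt(2401) = 49
θ = arctan(b/a) = arctan(-24.5/42.4352) (quadrant-adjusted) = -30° = -π/6
z = 49e^(-i*π/6)


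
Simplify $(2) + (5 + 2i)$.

(2 + 5) + (0 + 2)i = 7 + 2i


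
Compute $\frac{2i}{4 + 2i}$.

Multiply numerator and denominator by conjugate (4 - 2i):
= (2i)(4 - 2i) / (4^2 + 2^2)
= (4 + 8i) / 20
Divide through by 4: (1 + 2i) / 5
= 1/5 + (2/5)i


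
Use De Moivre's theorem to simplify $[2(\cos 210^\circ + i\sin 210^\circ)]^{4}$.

By De Moivre: z^n = r^n(cos(nθ) + i sin(nθ))
= 2^4(cos(4*210°) + i sin(4*210°))
= 16(cos 120° + i sin 120°)
= -8 + 8*sqrt(3)i


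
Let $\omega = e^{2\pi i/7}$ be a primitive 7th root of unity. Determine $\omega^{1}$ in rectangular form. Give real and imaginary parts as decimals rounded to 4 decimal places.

ω^1 = e^(2πi·1/7) = e^(i·2π/7)
= cos(2π/7) + i sin(2π/7)
= 0.6235 + 0.7818i


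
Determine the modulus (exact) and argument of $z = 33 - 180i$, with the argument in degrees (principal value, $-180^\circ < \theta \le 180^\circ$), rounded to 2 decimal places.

|z| = sqrt(33^2 + (-180)^2) = 183
arg(z) = arctan(b/a) = arctan(-180/33) (quadrant-adjusted) = -79.61°


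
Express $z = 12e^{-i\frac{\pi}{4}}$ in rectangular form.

a = r cos θ = 12 * sqrt(2)/2 = 6*sqrt(2)
b = r sin θ = 12 * -sqrt(2)/2 = -6*sqrt(2)
z = 6*sqrt(2) - 6*sqrt(2)i


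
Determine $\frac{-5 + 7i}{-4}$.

Divisor is real, so divide each part by -4:
= 5/4 - (7/4)i


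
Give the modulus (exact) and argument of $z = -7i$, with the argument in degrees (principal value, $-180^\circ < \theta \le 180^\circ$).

|z| = sqrt(0^2 + (-7)^2) = 7
a = 0 and b < 0, so z lies on the negative imaginary axis: arg(z) = -90°


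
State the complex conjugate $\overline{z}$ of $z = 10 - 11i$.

If z = a + bi, then conjugate(z) = a - bi
conjugate(10 - 11i) = 10 + 11i


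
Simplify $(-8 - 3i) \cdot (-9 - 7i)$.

(a1*a2 - b1*b2) + (a1*b2 + b1*a2)i
= (72 - 21) + (56 + 27)i
= 51 + 83i


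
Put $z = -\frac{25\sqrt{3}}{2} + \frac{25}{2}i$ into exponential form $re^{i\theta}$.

r = |z| = sqrt((-25*sqrt(3)/2)^2 + (25/2)^2) = sqrt(1875/4 + 625/4) = sqrt(625) = 25
θ = arctan(b/a) = arctan(12.5/-21.6506) (quadrant-adjusted) = 150° = 5π/6
z = 25e^(i*5π/6)


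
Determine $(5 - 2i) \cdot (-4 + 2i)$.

(a1*a2 - b1*b2) + (a1*b2 + b1*a2)i
= (-20 - (-4)) + (10 + 8)i
= -16 + 18i


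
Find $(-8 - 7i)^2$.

(a + bi)^2 = a^2 - b^2 + 2abi
= (-8)^2 - (-7)^2 + 2*(-8)*(-7)i
= 15 + 112i


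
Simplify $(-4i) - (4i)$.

(0 - 0) + (-4 - 4)i = -8i


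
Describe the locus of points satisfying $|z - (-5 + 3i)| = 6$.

|z - z0| = r describes a circle centered at z0 with radius r
Here z0 = -5 + 3i and r = 6
Locus: Circle centered at (-5, 3) with radius 6


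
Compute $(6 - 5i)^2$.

(a + bi)^2 = a^2 - b^2 + 2abi
= 6^2 - (-5)^2 + 2*6*(-5)i
= 11 - 60i


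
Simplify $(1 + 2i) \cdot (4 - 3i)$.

(a1*a2 - b1*b2) + (a1*b2 + b1*a2)i
= (4 - (-6)) + (-3 + 8)i
= 10 + 5i


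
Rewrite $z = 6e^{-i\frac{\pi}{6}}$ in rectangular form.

a = r cos θ = 6 * sqrt(3)/2 = 3*sqrt(3)
b = r sin θ = 6 * -1/2 = -3
z = 3*sqrt(3) - 3i


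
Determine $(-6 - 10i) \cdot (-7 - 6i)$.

(a1*a2 - b1*b2) + (a1*b2 + b1*a2)i
= (42 - 60) + (36 + 70)i
= -18 + 106i


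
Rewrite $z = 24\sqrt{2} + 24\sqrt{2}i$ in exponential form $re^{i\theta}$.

r = |z| = sqrt((24*sqrt(2))^2 + (24*sqrt(2))^2) = sqrt(1152 + 1152) = sqrt(2304) = 48
θ = arctan(b/a) = arctan(33.9411/33.9411) (quadrant-adjusted) = 45° = π/4
z = 48e^(i*π/4)


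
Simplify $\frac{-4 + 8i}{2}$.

Divisor is real, so divide each part by 2:
= -2 + 4i


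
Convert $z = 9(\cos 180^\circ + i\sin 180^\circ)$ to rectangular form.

a = r cos θ = 9 * -1 = -9
b = r sin θ = 9 * 0 = 0
z = -9


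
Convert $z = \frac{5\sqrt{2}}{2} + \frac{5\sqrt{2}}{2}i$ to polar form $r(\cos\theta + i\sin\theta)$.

r = |z| = sqrt(a^2 + b^2) = sqrt((5*sqrt(2)/2)^2 + (5*sqrt(2)/2)^2) = sqrt(25/2 + 25/2) = sqrt(25) = 5
θ = arctan(b/a) = arctan(3.5355/3.5355) (quadrant-adjusted) = 45°
z = 5(cos 45° + i sin 45°)


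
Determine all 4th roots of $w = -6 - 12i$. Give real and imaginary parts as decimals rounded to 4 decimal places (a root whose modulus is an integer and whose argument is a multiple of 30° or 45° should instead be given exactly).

|w| = sqrt(180) ≈ 13.416408, arg(w) ≈ 243.434949°
Root modulus = sqrt(180)^(1/4) ≈ 1.913855
Root arguments: θ_k = (arg(w) + 360°k)/4 for k = 0, 1, ..., 3
Compute each root as (root modulus)(cos θ_k + i sin θ_k) using full-precision intermediates, then round to 4 decimal places.
Roots: 0.9320 + 1.6716i, -1.6716 + 0.9320i, -0.9320 - 1.6716i, 1.6716 - 0.9320i


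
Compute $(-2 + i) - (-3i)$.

(-2 - 0) + (1 - (-3))i = -2 + 4i


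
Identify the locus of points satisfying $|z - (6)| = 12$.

|z - z0| = r describes a circle centered at z0 with radius r
Here z0 = 6 and r = 12
Locus: Circle centered at (6, 0) with radius 12


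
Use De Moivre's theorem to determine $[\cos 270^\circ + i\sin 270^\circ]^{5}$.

By De Moivre: z^n = r^n(cos(nθ) + i sin(nθ))
= 1^5(cos(5*270°) + i sin(5*270°))
= 1(cos 270° + i sin 270°)
= -i


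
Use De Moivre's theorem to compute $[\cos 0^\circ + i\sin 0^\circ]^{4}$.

By De Moivre: z^n = r^n(cos(nθ) + i sin(nθ))
= 1^4(cos(4*0°) + i sin(4*0°))
= 1(cos 0° + i sin 0°)
= 1


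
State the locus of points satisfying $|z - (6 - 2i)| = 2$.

|z - z0| = r describes a circle centered at z0 with radius r
Here z0 = 6 - 2i and r = 2
Locus: Circle centered at (6, -2) with radius 2


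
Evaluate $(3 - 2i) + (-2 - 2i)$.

(3 + (-2)) + (-2 + (-2))i = 1 - 4i


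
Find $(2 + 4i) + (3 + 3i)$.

(2 + 3) + (4 + 3)i = 5 + 7i


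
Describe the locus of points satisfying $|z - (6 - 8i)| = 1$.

|z - z0| = r describes a circle centered at z0 with radius r
Here z0 = 6 - 8i and r = 1
Locus: Circle centered at (6, -8) with radius 1


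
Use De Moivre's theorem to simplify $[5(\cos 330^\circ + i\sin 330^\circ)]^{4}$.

By De Moivre: z^n = r^n(cos(nθ) + i sin(nθ))
= 5^4(cos(4*330°) + i sin(4*330°))
= 625(cos 240° + i sin 240°)
= -625/2 - (625*sqrt(3)/2)i


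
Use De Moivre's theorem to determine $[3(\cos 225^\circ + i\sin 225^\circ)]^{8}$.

By De Moivre: z^n = r^n(cos(nθ) + i sin(nθ))
= 3^8(cos(8*225°) + i sin(8*225°))
= 6561(cos 0° + i sin 0°)
= 6561


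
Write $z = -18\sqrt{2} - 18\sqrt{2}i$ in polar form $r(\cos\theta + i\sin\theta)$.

r = |z| = sqrt(a^2 + b^2) = sqrt((-18*sqrt(2))^2 + (-18*sqrt(2))^2) = sqrt(648 + 648) = sqrt(1296) = 36
θ = arctan(b/a) = arctan(-25.4558/-25.4558) (quadrant-adjusted) = 225°
z = 36(cos 225° + i sin 225°)


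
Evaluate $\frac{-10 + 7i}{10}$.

Divisor is real, so divide each part by 10:
= -1 + (7/10)i


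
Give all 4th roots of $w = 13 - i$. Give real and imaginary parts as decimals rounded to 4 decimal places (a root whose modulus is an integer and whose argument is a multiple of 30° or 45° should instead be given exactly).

|w| = sqrt(170) ≈ 13.038405, arg(w) ≈ 355.601295°
Root modulus = sqrt(170)^(1/4) ≈ 1.900230
Root arguments: θ_k = (arg(w) + 360°k)/4 for k = 0, 1, ..., 3
Compute each root as (root modulus)(cos θ_k + i sin θ_k) using full-precision intermediates, then round to 4 decimal places.
Roots: 0.0365 + 1.8999i, -1.8999 + 0.0365i, -0.0365 - 1.8999i, 1.8999 - 0.0365i


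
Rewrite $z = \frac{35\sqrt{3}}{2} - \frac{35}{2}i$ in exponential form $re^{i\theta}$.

r = |z| = sqrt((35*sqrt(3)/2)^2 + (-35/2)^2) = sqrt(3675/4 + 1225/4) = sqrt(1225) = 35
θ = arctan(b/a) = arctan(-17.5/30.3109) (quadrant-adjusted) = -30° = -π/6
z = 35e^(-i*π/6)


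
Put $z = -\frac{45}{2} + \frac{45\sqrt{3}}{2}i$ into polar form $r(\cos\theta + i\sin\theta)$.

r = |z| = sqrt(a^2 + b^2) = sqrt((-45/2)^2 + (45*sqrt(3)/2)^2) = sqrt(2025/4 + 6075/4) = sqrt(2025) = 45
θ = arctan(b/a) = arctan(38.9711/-22.5) (quadrant-adjusted) = 120°
z = 45(cos 120° + i sin 120°)


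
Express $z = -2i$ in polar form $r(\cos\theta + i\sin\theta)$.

r = |z| = sqrt(a^2 + b^2) = sqrt((0)^2 + (-2)^2) = sqrt(0 + 4) = sqrt(4) = 2
a = 0 and b < 0, so z lies on the negative imaginary axis: θ = 270°
z = 2(cos 270° + i sin 270°)


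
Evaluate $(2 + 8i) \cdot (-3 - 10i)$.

(a1*a2 - b1*b2) + (a1*b2 + b1*a2)i
= (-6 - (-80)) + (-20 + (-24))i
= 74 - 44i


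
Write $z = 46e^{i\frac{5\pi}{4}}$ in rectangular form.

a = r cos θ = 46 * -sqrt(2)/2 = -23*sqrt(2)
b = r sin θ = 46 * -sqrt(2)/2 = -23*sqrt(2)
z = -23*sqrt(2) - 23*sqrt(2)i


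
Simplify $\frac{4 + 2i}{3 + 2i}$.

Multiply numerator and denominator by conjugate (3 - 2i):
= (4 + 2i)(3 - 2i) / (3^2 + 2^2)
= (16 - 2i) / 13
= 16/13 - (2/13)i


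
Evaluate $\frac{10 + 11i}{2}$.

Divisor is real, so divide each part by 2:
= 5 + (11/2)i


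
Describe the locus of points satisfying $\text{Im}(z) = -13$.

Im(z) = y where z = x + yi; the equation y = -13 is satisfied by all points with that y-coordinate
Locus: Horizontal line y = -13


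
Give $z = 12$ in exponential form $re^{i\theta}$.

r = |z| = sqrt((12)^2 + (0)^2) = sqrt(144 + 0) = sqrt(144) = 12
b = 0 and a > 0, so z lies on the positive real axis: θ = 0
z = 12e^(i*0) = 12


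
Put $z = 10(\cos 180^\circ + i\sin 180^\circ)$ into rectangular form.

a = r cos θ = 10 * -1 = -10
b = r sin θ = 10 * 0 = 0
z = -10


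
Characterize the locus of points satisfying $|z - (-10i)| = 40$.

|z - z0| = r describes a circle centered at z0 with radius r
Here z0 = -10i and r = 40
Locus: Circle centered at (0, -10) with radius 40


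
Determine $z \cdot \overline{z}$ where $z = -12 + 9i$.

z * conjugate(z) = |z|^2 = a^2 + b^2
= (-12)^2 + 9^2 = 225


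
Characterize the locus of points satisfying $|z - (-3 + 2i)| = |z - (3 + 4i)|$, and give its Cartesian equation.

|z - z1| = |z - z2| means z is equidistant from z1 and z2,
i.e. the perpendicular bisector of the segment from (-3, 2) to (3, 4) (midpoint (0, 3)).
With z = x + yi, square both sides:
(x - (-3))^2 + (y - 2)^2 = (x - 3)^2 + (y - 4)^2
The x^2 and y^2 terms cancel: 12x + 4y = 25 - 13 = 12
Simplify: 3x + y = 3
Locus: Perpendicular bisector of the segment from (-3, 2) to (3, 4): the line 3x + y = 3


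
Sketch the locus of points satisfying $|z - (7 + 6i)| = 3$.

|z - z0| = r describes a circle centered at z0 with radius r
Here z0 = 7 + 6i and r = 3
Locus: Circle centered at (7, 6) with radius 3


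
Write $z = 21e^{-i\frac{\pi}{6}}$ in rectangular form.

a = r cos θ = 21 * sqrt(3)/2 = 21*sqrt(3)/2
b = r sin θ = 21 * -1/2 = -21/2
z = 21*sqrt(3)/2 - (21/2)i


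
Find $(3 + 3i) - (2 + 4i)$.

(3 - 2) + (3 - 4)i = 1 - i


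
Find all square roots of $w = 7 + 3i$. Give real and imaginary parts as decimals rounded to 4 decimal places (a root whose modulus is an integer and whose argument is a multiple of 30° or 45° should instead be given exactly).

|w| = sqrt(58) ≈ 7.615773, arg(w) ≈ 23.198591°
Root modulus = sqrt(58)^(1/2) ≈ 2.759669
Root arguments: θ_k = (arg(w) + 360°k)/2 for k = 0, 1, ..., 1
Compute each root as (root modulus)(cos θ_k + i sin θ_k) using full-precision intermediates, then round to 4 decimal places.
Roots: 2.7033 + 0.5549i, -2.7033 - 0.5549i
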